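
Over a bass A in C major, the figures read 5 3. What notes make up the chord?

A third above A in this key is C.
A fifth above A in this key is E.
Together with the bass A, this spells A minor in root position.

A, C, E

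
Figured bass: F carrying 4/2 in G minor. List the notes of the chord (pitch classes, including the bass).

The written figures 4/2 are shorthand for 6/4/2: the 6 is implied.
A second above F in this key is G.
A fourth above F in this key is Bb.
A sixth above F in this key is D.
Together with the bass F, this spells G minor seventh in third inversion.

F, G, Bb, D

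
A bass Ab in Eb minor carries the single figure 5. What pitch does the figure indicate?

Counting 4 letter steps above Ab lands on E; in Eb minor, that letter is Eb.

Eb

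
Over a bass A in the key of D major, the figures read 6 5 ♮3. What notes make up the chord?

A, C, E, F#

A third above A in this key is C#, made natural (C) by the ♮ figure.
A fifth above A in this key is E.
A sixth above A in this key is F#.
Together with the bass A, this spells F# half-diminished seventh in first inversion.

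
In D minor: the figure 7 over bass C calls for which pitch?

Bb

Counting 6 letter steps above C lands on B; in D minor, that letter is Bb.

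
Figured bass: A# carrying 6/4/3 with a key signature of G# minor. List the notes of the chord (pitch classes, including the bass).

A third above A# in this key is C#.
A fourth above A# in this key is D#.
A sixth above A# in this key is F#.
Together with the bass A#, this spells D# minor seventh in second inversion.

A#, C#, D#, F#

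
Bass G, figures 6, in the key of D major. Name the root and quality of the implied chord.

E minor

The figures 6 indicate a triad in first inversion.
In first inversion the root lies a sixth above the bass: a sixth above G in D major is E.
The chord tones are G, B, E, giving E minor.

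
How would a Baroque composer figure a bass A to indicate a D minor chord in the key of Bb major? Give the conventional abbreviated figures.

6/4

A is the fifth of D minor, so the chord is in second inversion.
A triad in second inversion is figured 6/4, conventionally abbreviated 6/4.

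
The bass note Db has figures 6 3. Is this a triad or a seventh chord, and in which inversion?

triad, first inversion

Intervals of 6/3 above the bass form a triad; the bass is the third, so this is first inversion.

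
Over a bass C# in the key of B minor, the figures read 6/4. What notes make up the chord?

A fourth above C# in this key is F#.
A sixth above C# in this key is A.
Together with the bass C#, this spells F# minor in second inversion.

C#, F#, A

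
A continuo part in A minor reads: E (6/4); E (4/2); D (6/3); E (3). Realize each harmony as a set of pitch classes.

E, A, C | E, F, A, C | D, F, B | E, G, B

E (6/4): E, A, C.
E (6/4/2): E, F, A, C.
D (6/3): D, F, B.
E (5/3): E, G, B.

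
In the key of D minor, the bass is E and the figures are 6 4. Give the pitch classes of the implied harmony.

E, A, C

A fourth above E in this key is A.
A sixth above E in this key is C.
Together with the bass E, this spells A minor in second inversion.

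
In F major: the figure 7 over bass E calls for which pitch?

D

Counting 6 letter steps above E lands on D; in F major, that letter is D.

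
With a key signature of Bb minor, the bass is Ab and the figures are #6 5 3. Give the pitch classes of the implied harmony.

A third above Ab in this key is C.
A fifth above Ab in this key is Eb.
A sixth above Ab in this key is F, raised to F# by the sharp.

Ab, C, Eb, F#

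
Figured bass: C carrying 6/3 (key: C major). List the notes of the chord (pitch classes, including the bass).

A third above C in this key is E.
A sixth above C in this key is A.
Together with the bass C, this spells A minor in first inversion.

C, E, A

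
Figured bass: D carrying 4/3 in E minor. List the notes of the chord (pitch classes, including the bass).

D, F#, G, B

The written figures 4/3 are shorthand for 6/4/3: the 6 is implied.
A third above D in this key is F#.
A fourth above D in this key is G.
A sixth above D in this key is B.
Together with the bass D, this spells G major seventh in second inversion.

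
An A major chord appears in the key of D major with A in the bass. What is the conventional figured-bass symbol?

A is the root of A major, so the chord is in root position.
A triad in root position is figured 5/3, conventionally abbreviated (no figures — root-position triad).

no figures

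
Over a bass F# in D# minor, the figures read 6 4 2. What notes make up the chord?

A second above F# in this key is G#.
A fourth above F# in this key is B.
A sixth above F# in this key is D#.
Together with the bass F#, this spells G# minor seventh in third inversion.

F#, G#, B, D#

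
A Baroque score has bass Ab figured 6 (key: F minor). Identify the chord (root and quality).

F minor

The figures 6 indicate a triad in first inversion.
In first inversion the root lies a sixth above the bass: a sixth above Ab in F minor is F.
The chord tones are Ab, C, F, giving F minor.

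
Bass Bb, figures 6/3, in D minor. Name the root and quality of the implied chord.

G minor

The figures 6/3 indicate a triad in first inversion.
In first inversion the root lies a sixth above the bass: a sixth above Bb in D minor is G.
The chord tones are Bb, D, G, giving G minor.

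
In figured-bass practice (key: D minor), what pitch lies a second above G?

Counting 1 letter step above G lands on A; in D minor, that letter is A.

A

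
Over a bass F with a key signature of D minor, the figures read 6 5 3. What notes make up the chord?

F, A, C, D

A third above F in this key is A.
A fifth above F in this key is C.
A sixth above F in this key is D.
Together with the bass F, this spells D minor seventh in first inversion.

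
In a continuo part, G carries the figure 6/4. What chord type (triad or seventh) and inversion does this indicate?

Intervals of 6/4 above the bass form a triad; the bass is the fifth, so this is second inversion.

triad, second inversion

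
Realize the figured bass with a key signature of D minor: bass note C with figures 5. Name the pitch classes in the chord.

The written figures 5 are shorthand for 5/3: the 3 is implied.
A third above C in this key is E.
A fifth above C in this key is G.
Together with the bass C, this spells C major in root position.

C, E, G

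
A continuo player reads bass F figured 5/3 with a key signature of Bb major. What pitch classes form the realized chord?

A third above F in this key is A.
A fifth above F in this key is C.
Together with the bass F, this spells F major in root position.

F, A, C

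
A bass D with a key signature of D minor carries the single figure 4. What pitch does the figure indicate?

Counting 3 letter steps above D lands on G; in D minor, that letter is G.

G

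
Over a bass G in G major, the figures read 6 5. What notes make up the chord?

G, B, D, E

The written figures 6 5 are shorthand for 6/5/3: the 3 is implied.
A third above G in this key is B.
A fifth above G in this key is D.
A sixth above G in this key is E.
Together with the bass G, this spells E minor seventh in first inversion.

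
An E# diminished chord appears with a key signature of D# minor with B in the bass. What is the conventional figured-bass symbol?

B is the fifth of E# diminished, so the chord is in second inversion.
A triad in second inversion is figured 6/4, conventionally abbreviated 6/4.

6/4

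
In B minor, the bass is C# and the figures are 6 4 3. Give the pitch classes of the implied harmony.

A third above C# in this key is E.
A fourth above C# in this key is F#.
A sixth above C# in this key is A.
Together with the bass C#, this spells F# minor seventh in second inversion.

C#, E, F#, A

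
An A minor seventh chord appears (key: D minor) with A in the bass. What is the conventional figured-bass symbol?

A is the root of A minor seventh, so the chord is in root position.
A seventh chord in root position is figured 7/5/3, conventionally abbreviated 7.

7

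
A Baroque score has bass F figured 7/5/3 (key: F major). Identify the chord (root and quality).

The figures 7/5/3 indicate a seventh chord in root position.
In root position the bass is the root, so the root is F.
The chord tones are F, A, C, E, giving F major seventh.

F major seventh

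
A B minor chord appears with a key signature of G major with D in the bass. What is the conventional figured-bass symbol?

D is the third of B minor, so the chord is in first inversion.
A triad in first inversion is figured 6/3, conventionally abbreviated 6.

6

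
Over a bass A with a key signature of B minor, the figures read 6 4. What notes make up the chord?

A, D, F#

A fourth above A in this key is D.
A sixth above A in this key is F#.
Together with the bass A, this spells D major in second inversion.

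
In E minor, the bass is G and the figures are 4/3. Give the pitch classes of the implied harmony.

G, B, C, E

The written figures 4/3 are shorthand for 6/4/3: the 6 is implied.
A third above G in this key is B.
A fourth above G in this key is C.
A sixth above G in this key is E.
Together with the bass G, this spells C major seventh in second inversion.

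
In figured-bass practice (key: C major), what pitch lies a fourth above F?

Counting 3 letter steps above F lands on B; in C major, that letter is B.

B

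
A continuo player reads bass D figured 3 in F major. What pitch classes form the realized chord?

The written figures 3 are shorthand for 5/3: the 5 is implied.
A third above D in this key is F.
A fifth above D in this key is A.
Together with the bass D, this spells D minor in root position.

D, F, A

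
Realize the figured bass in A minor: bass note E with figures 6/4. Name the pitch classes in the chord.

E, A, C

A fourth above E in this key is A.
A sixth above E in this key is C.
Together with the bass E, this spells A minor in second inversion.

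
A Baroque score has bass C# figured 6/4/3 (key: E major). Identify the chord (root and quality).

The figures 6/4/3 indicate a seventh chord in second inversion.
In second inversion the root lies a fourth above the bass: a fourth above C# in E major is F#.
The chord tones are C#, E, F#, A, giving F# minor seventh.

F# minor seventh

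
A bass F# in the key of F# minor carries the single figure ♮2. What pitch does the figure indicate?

G

Counting 1 letter step above F# lands on G; in F# minor, that letter is G#.
The ♮2 figure makes it natural, giving G.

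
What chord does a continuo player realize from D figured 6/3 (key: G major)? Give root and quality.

The figures 6/3 indicate a triad in first inversion.
In first inversion the root lies a sixth above the bass: a sixth above D in G major is B.
The chord tones are D, F#, B, giving B minor.

B minor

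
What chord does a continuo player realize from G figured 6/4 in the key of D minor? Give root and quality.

C major

The figures 6/4 indicate a triad in second inversion.
In second inversion the root lies a fourth above the bass: a fourth above G in D minor is C.
The chord tones are G, C, E, giving C major.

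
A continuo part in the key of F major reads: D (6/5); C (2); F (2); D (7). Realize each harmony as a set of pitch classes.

D (6/5/3): D, F, A, Bb.
C (6/4/2): C, D, F, A.
F (6/4/2): F, G, Bb, D.
D (7/5/3): D, F, A, C.

D, F, A, Bb | C, D, F, A | F, G, Bb, D | D, F, A, C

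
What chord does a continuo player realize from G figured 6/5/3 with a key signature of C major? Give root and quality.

The figures 6/5/3 indicate a seventh chord in first inversion.
In first inversion the root lies a sixth above the bass: a sixth above G in C major is E.
The chord tones are G, B, D, E, giving E minor seventh.

E minor seventh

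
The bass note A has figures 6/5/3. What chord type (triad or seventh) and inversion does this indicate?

seventh chord, first inversion

Intervals of 6/5/3 above the bass form a seventh chord; the bass is the third, so this is first inversion.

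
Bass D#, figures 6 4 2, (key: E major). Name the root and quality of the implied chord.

The figures 6 4 2 indicate a seventh chord in third inversion.
In third inversion the root lies a second above the bass: a second above D# in E major is E.
The chord tones are D#, E, G#, B, giving E major seventh.

E major seventh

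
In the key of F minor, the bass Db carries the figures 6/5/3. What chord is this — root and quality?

The figures 6/5/3 indicate a seventh chord in first inversion.
In first inversion the root lies a sixth above the bass: a sixth above Db in F minor is Bb.
The chord tones are Db, F, Ab, Bb, giving Bb minor seventh.

Bb minor seventh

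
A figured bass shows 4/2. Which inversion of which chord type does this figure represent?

4/2 is shorthand for 6/4/2.
Intervals of 6/4/2 above the bass form a seventh chord; the bass is the seventh, so this is third inversion.

seventh chord, third inversion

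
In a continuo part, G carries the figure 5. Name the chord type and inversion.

5 is shorthand for 5/3.
Intervals of 5/3 above the bass form a triad; the bass is the root, so this is root position.

triad, root position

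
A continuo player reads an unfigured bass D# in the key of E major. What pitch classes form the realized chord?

An unfigured bass implies 5/3.
A third above D# in this key is F#.
A fifth above D# in this key is A.
Together with the bass D#, this spells D# diminished in root position.

D#, F#, A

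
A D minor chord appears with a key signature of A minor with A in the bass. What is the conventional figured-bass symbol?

6/4

A is the fifth of D minor, so the chord is in second inversion.
A triad in second inversion is figured 6/4, conventionally abbreviated 6/4.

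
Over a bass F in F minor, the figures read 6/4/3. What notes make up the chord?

A third above F in this key is Ab.
A fourth above F in this key is Bb.
A sixth above F in this key is Db.
Together with the bass F, this spells Bb minor seventh in second inversion.

F, Ab, Bb, Db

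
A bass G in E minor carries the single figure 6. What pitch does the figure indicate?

Counting 5 letter steps above G lands on E; in E minor, that letter is E.

E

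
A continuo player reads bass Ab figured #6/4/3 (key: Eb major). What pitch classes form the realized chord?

A third above Ab in this key is C.
A fourth above Ab in this key is D.
A sixth above Ab in this key is F, raised to F# by the sharp.

Ab, C, D, F#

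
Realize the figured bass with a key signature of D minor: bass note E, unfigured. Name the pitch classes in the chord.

An unfigured bass implies 5/3.
A third above E in this key is G.
A fifth above E in this key is Bb.
Together with the bass E, this spells E diminished in root position.

E, G, Bb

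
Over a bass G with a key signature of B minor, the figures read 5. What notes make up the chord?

The written figures 5 are shorthand for 5/3: the 3 is implied.
A third above G in this key is B.
A fifth above G in this key is D.
Together with the bass G, this spells G major in root position.

G, B, D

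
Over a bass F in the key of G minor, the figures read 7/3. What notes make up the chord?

F, A, C, Eb

The written figures 7/3 are shorthand for 7/5/3: the 5 is implied.
A third above F in this key is A.
A fifth above F in this key is C.
A seventh above F in this key is Eb.
Together with the bass F, this spells F dominant seventh in root position.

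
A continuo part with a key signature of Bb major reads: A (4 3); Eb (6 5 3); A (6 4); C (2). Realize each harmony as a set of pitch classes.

A, C, D, F | Eb, G, Bb, C | A, D, F | C, D, F, A

A (6/4/3): A, C, D, F.
Eb (6/5/3): Eb, G, Bb, C.
A (6/4): A, D, F.
C (6/4/2): C, D, F, A.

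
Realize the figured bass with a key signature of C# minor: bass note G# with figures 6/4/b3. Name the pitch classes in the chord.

A third above G# in this key is B, lowered to Bb by the flat.
A fourth above G# in this key is C#.
A sixth above G# in this key is E.

G#, Bb, C#, E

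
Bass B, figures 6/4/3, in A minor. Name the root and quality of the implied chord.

E minor seventh

The figures 6/4/3 indicate a seventh chord in second inversion.
In second inversion the root lies a fourth above the bass: a fourth above B in A minor is E.
The chord tones are B, D, E, G, giving E minor seventh.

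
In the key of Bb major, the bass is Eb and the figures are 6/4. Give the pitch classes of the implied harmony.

A fourth above Eb in this key is A.
A sixth above Eb in this key is C.
Together with the bass Eb, this spells A diminished in second inversion.

Eb, A, C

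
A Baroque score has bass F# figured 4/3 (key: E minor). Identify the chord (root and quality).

The figures 4/3 indicate a seventh chord in second inversion.
In second inversion the root lies a fourth above the bass: a fourth above F# in E minor is B.
The chord tones are F#, A, B, D, giving B minor seventh.

B minor seventh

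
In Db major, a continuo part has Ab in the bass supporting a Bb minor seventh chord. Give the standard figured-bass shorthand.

4/2

Ab is the seventh of Bb minor seventh, so the chord is in third inversion.
A seventh chord in third inversion is figured 6/4/2, conventionally abbreviated 4/2.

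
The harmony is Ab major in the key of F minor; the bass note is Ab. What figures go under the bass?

no figures

Ab is the root of Ab major, so the chord is in root position.
A triad in root position is figured 5/3, conventionally abbreviated (no figures — root-position triad).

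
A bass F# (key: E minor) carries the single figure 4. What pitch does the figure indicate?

B

Counting 3 letter steps above F# lands on B; in E minor, that letter is B.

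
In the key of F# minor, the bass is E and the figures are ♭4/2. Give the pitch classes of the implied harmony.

E, F#, Ab, C#

The written figures ♭4/2 are shorthand for 6/4/2: the 6 is implied.
A second above E in this key is F#.
A fourth above E in this key is A, lowered to Ab by the flat.
A sixth above E in this key is C#.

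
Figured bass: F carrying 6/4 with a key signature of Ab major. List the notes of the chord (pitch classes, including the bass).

A fourth above F in this key is Bb.
A sixth above F in this key is Db.
Together with the bass F, this spells Bb minor in second inversion.

F, Bb, Db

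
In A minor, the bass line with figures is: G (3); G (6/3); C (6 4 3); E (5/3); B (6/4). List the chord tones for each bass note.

G, B, D | G, B, E | C, E, F, A | E, G, B | B, E, G

G (5/3): G, B, D.
G (6/3): G, B, E.
C (6/4/3): C, E, F, A.
E (5/3): E, G, B.
B (6/4): B, E, G.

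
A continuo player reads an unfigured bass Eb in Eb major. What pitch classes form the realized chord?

An unfigured bass implies 5/3.
A third above Eb in this key is G.
A fifth above Eb in this key is Bb.
Together with the bass Eb, this spells Eb major in root position.

Eb, G, Bb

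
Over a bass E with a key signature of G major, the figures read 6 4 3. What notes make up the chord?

A third above E in this key is G.
A fourth above E in this key is A.
A sixth above E in this key is C.
Together with the bass E, this spells A minor seventh in second inversion.

E, G, A, C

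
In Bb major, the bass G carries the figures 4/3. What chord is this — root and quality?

The figures 4/3 indicate a seventh chord in second inversion.
In second inversion the root lies a fourth above the bass: a fourth above G in Bb major is C.
The chord tones are G, Bb, C, Eb, giving C minor seventh.

C minor seventh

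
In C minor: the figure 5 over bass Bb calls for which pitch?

F

Counting 4 letter steps above Bb lands on F; in C minor, that letter is F.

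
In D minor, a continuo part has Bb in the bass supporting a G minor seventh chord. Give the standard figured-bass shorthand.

6/5

Bb is the third of G minor seventh, so the chord is in first inversion.
A seventh chord in first inversion is figured 6/5/3, conventionally abbreviated 6/5.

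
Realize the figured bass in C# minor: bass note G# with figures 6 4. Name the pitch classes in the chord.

G#, C#, E

A fourth above G# in this key is C#.
A sixth above G# in this key is E.
Together with the bass G#, this spells C# minor in second inversion.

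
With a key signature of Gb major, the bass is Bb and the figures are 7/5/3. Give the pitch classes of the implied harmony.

A third above Bb in this key is Db.
A fifth above Bb in this key is F.
A seventh above Bb in this key is Ab.
Together with the bass Bb, this spells Bb minor seventh in root position.

Bb, Db, F, Ab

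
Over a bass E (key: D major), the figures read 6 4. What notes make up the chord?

E, A, C#

A fourth above E in this key is A.
A sixth above E in this key is C#.
Together with the bass E, this spells A major in second inversion.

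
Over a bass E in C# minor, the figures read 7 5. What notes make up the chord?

E, G#, B, D#

The written figures 7 5 are shorthand for 7/5/3: the 3 is implied.
A third above E in this key is G#.
A fifth above E in this key is B.
A seventh above E in this key is D#.
Together with the bass E, this spells E major seventh in root position.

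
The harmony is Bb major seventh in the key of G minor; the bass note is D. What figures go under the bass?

D is the third of Bb major seventh, so the chord is in first inversion.
A seventh chord in first inversion is figured 6/5/3, conventionally abbreviated 6/5.

6/5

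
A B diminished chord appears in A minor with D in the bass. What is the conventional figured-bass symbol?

6

D is the third of B diminished, so the chord is in first inversion.
A triad in first inversion is figured 6/3, conventionally abbreviated 6.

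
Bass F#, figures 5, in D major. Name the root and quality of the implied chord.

F# minor

The figures 5 indicate a triad in root position.
In root position the bass is the root, so the root is F#.
The chord tones are F#, A, C#, giving F# minor.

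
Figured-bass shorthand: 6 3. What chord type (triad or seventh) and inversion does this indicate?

Intervals of 6/3 above the bass form a triad; the bass is the third, so this is first inversion.

triad, first inversion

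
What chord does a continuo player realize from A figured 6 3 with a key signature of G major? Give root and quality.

The figures 6 3 indicate a triad in first inversion.
In first inversion the root lies a sixth above the bass: a sixth above A in G major is F#.
The chord tones are A, C, F#, giving F# diminished.

F# diminished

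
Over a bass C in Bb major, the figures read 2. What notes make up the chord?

C, D, F, A

The written figures 2 are shorthand for 6/4/2: the 6/4 are implied.
A second above C in this key is D.
A fourth above C in this key is F.
A sixth above C in this key is A.
Together with the bass C, this spells D minor seventh in third inversion.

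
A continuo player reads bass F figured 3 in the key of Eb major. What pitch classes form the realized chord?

F, Ab, C

The written figures 3 are shorthand for 5/3: the 5 is implied.
A third above F in this key is Ab.
A fifth above F in this key is C.
Together with the bass F, this spells F minor in root position.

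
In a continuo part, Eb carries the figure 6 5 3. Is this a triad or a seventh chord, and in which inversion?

seventh chord, first inversion

Intervals of 6/5/3 above the bass form a seventh chord; the bass is the third, so this is first inversion.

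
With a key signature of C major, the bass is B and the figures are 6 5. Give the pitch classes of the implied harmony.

B, D, F, G

The written figures 6 5 are shorthand for 6/5/3: the 3 is implied.
A third above B in this key is D.
A fifth above B in this key is F.
A sixth above B in this key is G.
Together with the bass B, this spells G dominant seventh in first inversion.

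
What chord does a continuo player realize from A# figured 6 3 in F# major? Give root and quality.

The figures 6 3 indicate a triad in first inversion.
In first inversion the root lies a sixth above the bass: a sixth above A# in F# major is F#.
The chord tones are A#, C#, F#, giving F# major.

F# major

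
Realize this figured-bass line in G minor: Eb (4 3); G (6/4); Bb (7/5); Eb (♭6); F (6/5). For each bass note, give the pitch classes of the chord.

Eb (6/4/3): Eb, G, A, C.
G (6/4): G, C, Eb.
Bb (7/5/3): Bb, D, F, A.
Eb (b6/3): Eb, G, Cb.
F (6/5/3): F, A, C, D.

Eb, G, A, C | G, C, Eb | Bb, D, F, A | Eb, G, Cb | F, A, C, D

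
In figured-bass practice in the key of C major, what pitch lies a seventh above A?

G

Counting 6 letter steps above A lands on G; in C major, that letter is G.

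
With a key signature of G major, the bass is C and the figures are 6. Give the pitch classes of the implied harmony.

The written figures 6 are shorthand for 6/3: the 3 is implied.
A third above C in this key is E.
A sixth above C in this key is A.
Together with the bass C, this spells A minor in first inversion.

C, E, A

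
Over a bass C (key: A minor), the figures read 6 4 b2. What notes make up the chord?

C, Db, F, A

A second above C in this key is D, lowered to Db by the flat.
A fourth above C in this key is F.
A sixth above C in this key is A.
Together with the bass C, this spells Db augmented major seventh in third inversion.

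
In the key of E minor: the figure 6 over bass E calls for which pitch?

C

Counting 5 letter steps above E lands on C; in E minor, that letter is C.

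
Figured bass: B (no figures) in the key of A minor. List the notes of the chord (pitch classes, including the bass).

B, D, F

An unfigured bass implies 5/3.
A third above B in this key is D.
A fifth above B in this key is F.
Together with the bass B, this spells B diminished in root position.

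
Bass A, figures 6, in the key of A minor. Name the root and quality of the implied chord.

F major

The figures 6 indicate a triad in first inversion.
In first inversion the root lies a sixth above the bass: a sixth above A in A minor is F.
The chord tones are A, C, F, giving F major.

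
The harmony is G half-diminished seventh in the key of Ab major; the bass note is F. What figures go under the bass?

F is the seventh of G half-diminished seventh, so the chord is in third inversion.
A seventh chord in third inversion is figured 6/4/2, conventionally abbreviated 4/2.

4/2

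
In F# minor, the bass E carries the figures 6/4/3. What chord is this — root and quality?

The figures 6/4/3 indicate a seventh chord in second inversion.
In second inversion the root lies a fourth above the bass: a fourth above E in F# minor is A.
The chord tones are E, G#, A, C#, giving A major seventh.

A major seventh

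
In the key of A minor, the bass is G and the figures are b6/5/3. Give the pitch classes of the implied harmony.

G, B, D, Eb

A third above G in this key is B.
A fifth above G in this key is D.
A sixth above G in this key is E, lowered to Eb by the flat.
Together with the bass G, this spells Eb augmented major seventh in first inversion.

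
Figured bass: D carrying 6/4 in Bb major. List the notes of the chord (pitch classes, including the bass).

D, G, Bb

A fourth above D in this key is G.
A sixth above D in this key is Bb.
Together with the bass D, this spells G minor in second inversion.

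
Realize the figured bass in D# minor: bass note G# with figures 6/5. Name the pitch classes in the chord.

G#, B, D#, E#

The written figures 6/5 are shorthand for 6/5/3: the 3 is implied.
A third above G# in this key is B.
A fifth above G# in this key is D#.
A sixth above G# in this key is E#.
Together with the bass G#, this spells E# half-diminished seventh in first inversion.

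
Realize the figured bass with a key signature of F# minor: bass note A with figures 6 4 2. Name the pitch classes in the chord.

A second above A in this key is B.
A fourth above A in this key is D.
A sixth above A in this key is F#.
Together with the bass A, this spells B minor seventh in third inversion.

A, B, D, F#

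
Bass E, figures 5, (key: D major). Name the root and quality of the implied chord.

The figures 5 indicate a triad in root position.
In root position the bass is the root, so the root is E.
The chord tones are E, G, B, giving E minor.

E minor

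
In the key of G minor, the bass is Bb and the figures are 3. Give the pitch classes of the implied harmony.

Bb, D, F

The written figures 3 are shorthand for 5/3: the 5 is implied.
A third above Bb in this key is D.
A fifth above Bb in this key is F.
Together with the bass Bb, this spells Bb major in root position.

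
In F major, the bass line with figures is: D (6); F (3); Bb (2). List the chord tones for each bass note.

D (6/3): D, F, Bb.
F (5/3): F, A, C.
Bb (6/4/2): Bb, C, E, G.

D, F, Bb | F, A, C | Bb, C, E, G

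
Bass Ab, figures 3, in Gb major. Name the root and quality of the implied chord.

Ab minor

The figures 3 indicate a triad in root position.
In root position the bass is the root, so the root is Ab.
The chord tones are Ab, Cb, Eb, giving Ab minor.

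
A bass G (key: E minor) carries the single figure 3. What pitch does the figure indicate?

B

Counting 2 letter steps above G lands on B; in E minor, that letter is B.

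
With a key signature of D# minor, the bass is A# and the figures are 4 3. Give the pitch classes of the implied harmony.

A#, C#, D#, F#

The written figures 4 3 are shorthand for 6/4/3: the 6 is implied.
A third above A# in this key is C#.
A fourth above A# in this key is D#.
A sixth above A# in this key is F#.
Together with the bass A#, this spells D# minor seventh in second inversion.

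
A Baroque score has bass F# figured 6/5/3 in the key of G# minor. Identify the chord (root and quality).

The figures 6/5/3 indicate a seventh chord in first inversion.
In first inversion the root lies a sixth above the bass: a sixth above F# in G# minor is D#.
The chord tones are F#, A#, C#, D#, giving D# minor seventh.

D# minor seventh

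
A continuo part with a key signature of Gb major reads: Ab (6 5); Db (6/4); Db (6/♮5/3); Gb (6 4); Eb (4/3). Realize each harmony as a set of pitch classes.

Ab, Cb, Eb, F | Db, Gb, Bb | Db, F, A, Bb | Gb, Cb, Eb | Eb, Gb, Ab, Cb

Ab (6/5/3): Ab, Cb, Eb, F.
Db (6/4): Db, Gb, Bb.
Db (6/♮5/3): Db, F, A, Bb.
Gb (6/4): Gb, Cb, Eb.
Eb (6/4/3): Eb, Gb, Ab, Cb.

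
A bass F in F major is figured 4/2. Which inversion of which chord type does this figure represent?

seventh chord, third inversion

4/2 is shorthand for 6/4/2.
Intervals of 6/4/2 above the bass form a seventh chord; the bass is the seventh, so this is third inversion.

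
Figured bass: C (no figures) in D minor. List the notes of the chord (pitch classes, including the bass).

An unfigured bass implies 5/3.
A third above C in this key is E.
A fifth above C in this key is G.
Together with the bass C, this spells C major in root position.

C, E, G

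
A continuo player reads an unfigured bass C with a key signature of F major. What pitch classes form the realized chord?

C, E, G

An unfigured bass implies 5/3.
A third above C in this key is E.
A fifth above C in this key is G.
Together with the bass C, this spells C major in root position.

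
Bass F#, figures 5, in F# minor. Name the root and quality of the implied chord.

F# minor

The figures 5 indicate a triad in root position.
In root position the bass is the root, so the root is F#.
The chord tones are F#, A, C#, giving F# minor.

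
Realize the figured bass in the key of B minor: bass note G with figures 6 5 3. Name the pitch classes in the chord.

G, B, D, E

A third above G in this key is B.
A fifth above G in this key is D.
A sixth above G in this key is E.
Together with the bass G, this spells E minor seventh in first inversion.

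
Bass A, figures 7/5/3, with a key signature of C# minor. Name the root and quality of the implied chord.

The figures 7/5/3 indicate a seventh chord in root position.
In root position the bass is the root, so the root is A.
The chord tones are A, C#, E, G#, giving A major seventh.

A major seventh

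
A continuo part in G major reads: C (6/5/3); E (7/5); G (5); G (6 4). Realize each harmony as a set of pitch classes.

C (6/5/3): C, E, G, A.
E (7/5/3): E, G, B, D.
G (5/3): G, B, D.
G (6/4): G, C, E.

C, E, G, A | E, G, B, D | G, B, D | G, C, E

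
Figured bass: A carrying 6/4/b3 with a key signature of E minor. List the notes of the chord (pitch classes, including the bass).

A third above A in this key is C, lowered to Cb by the flat.
A fourth above A in this key is D.
A sixth above A in this key is F#.

A, Cb, D, F#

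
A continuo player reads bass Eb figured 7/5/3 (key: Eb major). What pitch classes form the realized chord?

A third above Eb in this key is G.
A fifth above Eb in this key is Bb.
A seventh above Eb in this key is D.
Together with the bass Eb, this spells Eb major seventh in root position.

Eb, G, Bb, D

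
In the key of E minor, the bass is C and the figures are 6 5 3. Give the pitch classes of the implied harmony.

A third above C in this key is E.
A fifth above C in this key is G.
A sixth above C in this key is A.
Together with the bass C, this spells A minor seventh in first inversion.

C, E, G, A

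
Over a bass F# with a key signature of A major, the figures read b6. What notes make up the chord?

F#, A, Db

The written figures b6 are shorthand for 6/3: the 3 is implied.
A third above F# in this key is A.
A sixth above F# in this key is D, lowered to Db by the flat.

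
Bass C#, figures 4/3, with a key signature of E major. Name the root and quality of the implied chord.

The figures 4/3 indicate a seventh chord in second inversion.
In second inversion the root lies a fourth above the bass: a fourth above C# in E major is F#.
The chord tones are C#, E, F#, A, giving F# minor seventh.

F# minor seventh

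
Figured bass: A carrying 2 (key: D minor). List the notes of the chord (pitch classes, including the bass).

A, Bb, D, F

The written figures 2 are shorthand for 6/4/2: the 6/4 are implied.
A second above A in this key is Bb.
A fourth above A in this key is D.
A sixth above A in this key is F.
Together with the bass A, this spells Bb major seventh in third inversion.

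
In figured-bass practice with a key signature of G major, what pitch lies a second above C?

D

Counting 1 letter step above C lands on D; in G major, that letter is D.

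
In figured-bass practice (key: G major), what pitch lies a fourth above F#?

Counting 3 letter steps above F# lands on B; in G major, that letter is B.

B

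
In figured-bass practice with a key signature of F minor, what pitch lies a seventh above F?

Eb

Counting 6 letter steps above F lands on E; in F minor, that letter is Eb.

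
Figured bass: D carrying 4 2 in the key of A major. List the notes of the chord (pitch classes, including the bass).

The written figures 4 2 are shorthand for 6/4/2: the 6 is implied.
A second above D in this key is E.
A fourth above D in this key is G#.
A sixth above D in this key is B.
Together with the bass D, this spells E dominant seventh in third inversion.

D, E, G#, B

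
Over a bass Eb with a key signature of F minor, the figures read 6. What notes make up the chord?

The written figures 6 are shorthand for 6/3: the 3 is implied.
A third above Eb in this key is G.
A sixth above Eb in this key is C.
Together with the bass Eb, this spells C minor in first inversion.

Eb, G, C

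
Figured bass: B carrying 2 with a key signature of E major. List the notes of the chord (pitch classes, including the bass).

The written figures 2 are shorthand for 6/4/2: the 6/4 are implied.
A second above B in this key is C#.
A fourth above B in this key is E.
A sixth above B in this key is G#.
Together with the bass B, this spells C# minor seventh in third inversion.

B, C#, E, G#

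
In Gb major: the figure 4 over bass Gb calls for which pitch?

Counting 3 letter steps above Gb lands on C; in Gb major, that letter is Cb.

Cb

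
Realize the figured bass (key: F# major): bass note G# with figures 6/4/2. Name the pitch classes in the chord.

G#, A#, C#, E#

A second above G# in this key is A#.
A fourth above G# in this key is C#.
A sixth above G# in this key is E#.
Together with the bass G#, this spells A# minor seventh in third inversion.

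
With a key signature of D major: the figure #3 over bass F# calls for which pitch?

Counting 2 letter steps above F# lands on A; in D major, that letter is A.
The #3 figure raises it a semitone, giving A#.

A#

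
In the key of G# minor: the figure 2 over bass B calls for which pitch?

Counting 1 letter step above B lands on C; in G# minor, that letter is C#.

C#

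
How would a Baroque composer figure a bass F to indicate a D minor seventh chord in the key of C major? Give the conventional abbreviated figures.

6/5

F is the third of D minor seventh, so the chord is in first inversion.
A seventh chord in first inversion is figured 6/5/3, conventionally abbreviated 6/5.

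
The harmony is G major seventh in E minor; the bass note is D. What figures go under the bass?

D is the fifth of G major seventh, so the chord is in second inversion.
A seventh chord in second inversion is figured 6/4/3, conventionally abbreviated 4/3.

4/3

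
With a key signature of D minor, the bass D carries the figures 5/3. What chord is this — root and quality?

The figures 5/3 indicate a triad in root position.
In root position the bass is the root, so the root is D.
The chord tones are D, F, A, giving D minor.

D minor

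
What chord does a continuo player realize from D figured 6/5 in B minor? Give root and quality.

B minor seventh

The figures 6/5 indicate a seventh chord in first inversion.
In first inversion the root lies a sixth above the bass: a sixth above D in B minor is B.
The chord tones are D, F#, A, B, giving B minor seventh.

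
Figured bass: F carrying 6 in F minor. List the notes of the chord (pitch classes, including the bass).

F, Ab, Db

The written figures 6 are shorthand for 6/3: the 3 is implied.
A third above F in this key is Ab.
A sixth above F in this key is Db.
Together with the bass F, this spells Db major in first inversion.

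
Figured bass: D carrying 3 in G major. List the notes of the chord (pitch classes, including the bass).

The written figures 3 are shorthand for 5/3: the 5 is implied.
A third above D in this key is F#.
A fifth above D in this key is A.
Together with the bass D, this spells D major in root position.

D, F#, A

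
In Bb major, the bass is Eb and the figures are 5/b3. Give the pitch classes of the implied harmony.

A third above Eb in this key is G, lowered to Gb by the flat.
A fifth above Eb in this key is Bb.
Together with the bass Eb, this spells Eb minor in root position.

Eb, Gb, Bb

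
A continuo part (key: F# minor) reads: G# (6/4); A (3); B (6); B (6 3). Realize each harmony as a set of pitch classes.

G# (6/4): G#, C#, E.
A (5/3): A, C#, E.
B (6/3): B, D, G#.
B (6/3): B, D, G#.

G#, C#, E | A, C#, E | B, D, G# | B, D, G#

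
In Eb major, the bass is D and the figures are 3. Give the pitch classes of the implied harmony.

The written figures 3 are shorthand for 5/3: the 5 is implied.
A third above D in this key is F.
A fifth above D in this key is Ab.
Together with the bass D, this spells D diminished in root position.

D, F, Ab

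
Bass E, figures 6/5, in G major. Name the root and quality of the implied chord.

C major seventh

The figures 6/5 indicate a seventh chord in first inversion.
In first inversion the root lies a sixth above the bass: a sixth above E in G major is C.
The chord tones are E, G, B, C, giving C major seventh.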